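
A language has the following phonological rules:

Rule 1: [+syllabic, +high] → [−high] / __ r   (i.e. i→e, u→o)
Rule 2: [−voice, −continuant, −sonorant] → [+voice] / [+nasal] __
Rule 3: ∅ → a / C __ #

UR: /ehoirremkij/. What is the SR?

ehoerremgija

Rule 1 (pre-rhotic lowering): /i/ is a high vowel immediately before /r/, so it lowers to [e]. /ehoirremkij/ → ehoerremkij.
Rule 2 (post-nasal voicing): /k/ is a voiceless stop immediately after the nasal /m/, so it voices to [g]. /ehoerremkij/ → ehoerremgij.
Rule 3 (final a-epenthesis): the form ends in the consonant /j/, so [a] is inserted word-finally. /ehoerremgij/ → ehoerremgija.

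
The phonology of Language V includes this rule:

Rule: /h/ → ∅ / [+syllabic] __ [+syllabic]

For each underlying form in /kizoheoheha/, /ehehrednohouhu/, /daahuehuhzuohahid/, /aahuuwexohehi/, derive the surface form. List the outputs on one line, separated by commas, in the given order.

/kizoheoheha/: /h/ occurs between vowels /o/ and /e/, so it deletes. /h/ occurs between vowels /o/ and /e/, so it deletes. /h/ occurs between vowels /e/ and /a/, so it deletes. → [kizoeoea].
/ehehrednohouhu/: /h/ occurs between vowels /e/ and /e/, so it deletes. /h/ occurs between vowels /o/ and /o/, so it deletes. /h/ occurs between vowels /u/ and /u/, so it deletes. → [eehrednoouu].
/daahuehuhzuohahid/: /h/ occurs between vowels /a/ and /u/, so it deletes. /h/ occurs between vowels /e/ and /u/, so it deletes. /h/ occurs between vowels /o/ and /a/, so it deletes. /h/ occurs between vowels /a/ and /i/, so it deletes. → [daaueuhzuoaid].
/aahuuwexohehi/: /h/ occurs between vowels /a/ and /u/, so it deletes. /h/ occurs between vowels /o/ and /e/, so it deletes. /h/ occurs between vowels /e/ and /i/, so it deletes. → [aauuwexoei].

kizoeoea, eehrednoouu, daaueuhzuoaid, aauuwexoei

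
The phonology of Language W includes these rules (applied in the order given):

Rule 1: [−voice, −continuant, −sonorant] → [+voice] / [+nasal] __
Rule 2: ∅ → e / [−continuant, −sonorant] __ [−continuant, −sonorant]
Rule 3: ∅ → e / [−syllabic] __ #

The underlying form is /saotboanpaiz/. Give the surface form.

Rule 1 (post-nasal voicing): /p/ is a voiceless stop immediately after the nasal /n/, so it voices to [b]. /saotboanpaiz/ → saotboanbaiz.
Rule 2 (stop-cluster e-epenthesis): /t/ and /b/ form a stop–stop cluster, so [e] is inserted between them. /saotboanbaiz/ → saoteboanbaiz.
Rule 3 (final e-epenthesis): the form ends in the consonant /z/, so [e] is inserted word-finally. /saoteboanbaiz/ → saoteboanbaize.

saoteboanbaize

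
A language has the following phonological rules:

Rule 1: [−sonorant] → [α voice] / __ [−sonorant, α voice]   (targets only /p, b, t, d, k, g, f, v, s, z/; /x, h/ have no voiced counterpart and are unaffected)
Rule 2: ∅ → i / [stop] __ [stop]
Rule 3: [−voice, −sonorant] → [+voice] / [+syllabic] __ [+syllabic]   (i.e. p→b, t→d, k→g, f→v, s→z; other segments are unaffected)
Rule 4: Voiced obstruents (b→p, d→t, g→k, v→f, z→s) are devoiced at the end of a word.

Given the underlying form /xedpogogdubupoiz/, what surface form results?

xedibogogidububois

Rule 1 (regressive voicing assimilation): /d/ precedes the voiceless obstruent /p/, so it devoices to [t] by assimilation. /xedpogogdubupoiz/ → xetpogogdubupoiz.
Rule 2 (stop-cluster i-epenthesis): /t/ and /p/ form a stop–stop cluster, so [i] is inserted between them. /g/ and /d/ form a stop–stop cluster, so [i] is inserted between them. /xetpogogdubupoiz/ → xetipogogidubupoiz.
Rule 3 (intervocalic voicing): /t/ is a voiceless obstruent between vowels /e/ and /i/, so it voices to [d]. /p/ is a voiceless obstruent between vowels /i/ and /o/, so it voices to [b]. /p/ is a voiceless obstruent between vowels /u/ and /o/, so it voices to [b]. /xetipogogidubupoiz/ → xedibogogidububoiz.
Rule 4 (final devoicing): /z/ is a voiced obstruent in word-final position, so it devoices to [s]. /xedibogogidububoiz/ → xedibogogidububois.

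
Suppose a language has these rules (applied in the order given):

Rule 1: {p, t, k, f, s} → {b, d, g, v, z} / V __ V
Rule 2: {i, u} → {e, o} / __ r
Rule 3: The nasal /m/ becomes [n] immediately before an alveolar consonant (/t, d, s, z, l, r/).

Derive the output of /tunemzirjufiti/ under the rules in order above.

Rule 1 (intervocalic voicing): /f/ is a voiceless obstruent between vowels /u/ and /i/, so it voices to [v]. /t/ is a voiceless obstruent between vowels /i/ and /i/, so it voices to [d]. /tunemzirjufiti/ → tunemzirjuvidi.
Rule 2 (pre-rhotic lowering): /i/ is a high vowel immediately before /r/, so it lowers to [e]. /tunemzirjuvidi/ → tunemzerjuvidi.
Rule 3 (nasal place assimilation): /m/ precedes the alveolar consonant /z/, so it assimilates in place to [n]. /tunemzerjuvidi/ → tunenzerjuvidi.

tunenzerjuvidi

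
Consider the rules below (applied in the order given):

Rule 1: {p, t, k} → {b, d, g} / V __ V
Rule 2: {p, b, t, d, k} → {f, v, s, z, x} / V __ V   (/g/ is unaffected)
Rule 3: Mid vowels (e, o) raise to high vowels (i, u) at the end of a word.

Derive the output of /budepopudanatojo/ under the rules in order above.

Rule 1 (intervocalic voicing): /p/ is a voiceless stop between vowels /e/ and /o/, so it voices to [b]. /p/ is a voiceless stop between vowels /o/ and /u/, so it voices to [b]. /t/ is a voiceless stop between vowels /a/ and /o/, so it voices to [d]. /budepopudanatojo/ → budebobudanadojo.
Rule 2 (intervocalic spirantization): /d/ is a stop between vowels /u/ and /e/, so it spirantizes to the fricative [z]. /b/ is a stop between vowels /e/ and /o/, so it spirantizes to the fricative [v]. /b/ is a stop between vowels /o/ and /u/, so it spirantizes to the fricative [v]. /d/ is a stop between vowels /u/ and /a/, so it spirantizes to the fricative [z]. /d/ is a stop between vowels /a/ and /o/, so it spirantizes to the fricative [z]. /budebobudanadojo/ → buzevovuzanazojo.
Rule 3 (final vowel raising): /o/ is a mid vowel in word-final position, so it raises to [u]. /buzevovuzanazojo/ → buzevovuzanazoju.

buzevovuzanazoju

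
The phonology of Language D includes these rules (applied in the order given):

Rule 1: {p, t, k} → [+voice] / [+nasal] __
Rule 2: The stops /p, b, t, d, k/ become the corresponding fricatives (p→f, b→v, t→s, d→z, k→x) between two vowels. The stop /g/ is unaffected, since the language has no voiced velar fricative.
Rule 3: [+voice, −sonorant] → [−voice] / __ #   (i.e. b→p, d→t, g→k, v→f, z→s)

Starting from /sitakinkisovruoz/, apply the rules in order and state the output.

Rule 1 (post-nasal voicing): /k/ is a voiceless stop immediately after the nasal /n/, so it voices to [g]. /sitakinkisovruoz/ → sitakingisovruoz.
Rule 2 (intervocalic spirantization): /t/ is a stop between vowels /i/ and /a/, so it spirantizes to the fricative [s]. /k/ is a stop between vowels /a/ and /i/, so it spirantizes to the fricative [x]. /sitakingisovruoz/ → sisaxingisovruoz.
Rule 3 (final devoicing): /z/ is a voiced obstruent in word-final position, so it devoices to [s]. /sisaxingisovruoz/ → sisaxingisovruos.

sisaxingisovruos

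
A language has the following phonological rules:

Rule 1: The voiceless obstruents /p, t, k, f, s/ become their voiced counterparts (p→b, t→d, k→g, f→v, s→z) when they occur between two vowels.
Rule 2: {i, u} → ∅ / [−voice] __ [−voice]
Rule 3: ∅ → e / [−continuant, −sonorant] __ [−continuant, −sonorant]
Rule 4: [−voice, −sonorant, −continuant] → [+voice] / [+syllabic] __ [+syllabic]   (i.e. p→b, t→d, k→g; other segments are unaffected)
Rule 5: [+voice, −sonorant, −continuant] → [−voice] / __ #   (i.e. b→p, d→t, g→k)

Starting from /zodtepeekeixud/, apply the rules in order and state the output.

Rule 1 (intervocalic voicing): /p/ is a voiceless obstruent between vowels /e/ and /e/, so it voices to [b]. /k/ is a voiceless obstruent between vowels /e/ and /e/, so it voices to [g]. /zodtepeekeixud/ → zodtebeegeixud.
Rule 2 (high vowel syncope): no segment meets the environment; /zodtebeegeixud/ is unchanged.
Rule 3 (stop-cluster e-epenthesis): /d/ and /t/ form a stop–stop cluster, so [e] is inserted between them. /zodtebeegeixud/ → zodetebeegeixud.
Rule 4 (intervocalic voicing): /t/ is a voiceless stop between vowels /e/ and /e/, so it voices to [d]. /zodetebeegeixud/ → zodedebeegeixud.
Rule 5 (final devoicing): /d/ is a voiced stop in word-final position, so it devoices to [t]. /zodedebeegeixud/ → zodedebeegeixut.

zodedebeegeixut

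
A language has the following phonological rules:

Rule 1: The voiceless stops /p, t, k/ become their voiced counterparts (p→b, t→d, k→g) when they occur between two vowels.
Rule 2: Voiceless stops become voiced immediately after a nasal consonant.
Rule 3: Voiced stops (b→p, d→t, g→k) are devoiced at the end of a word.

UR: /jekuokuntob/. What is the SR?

jeguogundop

Rule 1 (intervocalic voicing): /k/ is a voiceless stop between vowels /e/ and /u/, so it voices to [g]. /k/ is a voiceless stop between vowels /o/ and /u/, so it voices to [g]. /jekuokuntob/ → jeguoguntob.
Rule 2 (post-nasal voicing): /t/ is a voiceless stop immediately after the nasal /n/, so it voices to [d]. /jeguoguntob/ → jeguogundob.
Rule 3 (final devoicing): /b/ is a voiced stop in word-final position, so it devoices to [p]. /jeguogundob/ → jeguogundop.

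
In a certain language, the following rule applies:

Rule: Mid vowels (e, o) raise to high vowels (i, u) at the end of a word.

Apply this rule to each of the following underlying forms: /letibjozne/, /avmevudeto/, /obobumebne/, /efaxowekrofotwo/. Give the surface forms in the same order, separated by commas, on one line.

/letibjozne/: /e/ is a mid vowel in word-final position, so it raises to [i]. → [letibjozni].
/avmevudeto/: /o/ is a mid vowel in word-final position, so it raises to [u]. → [avmevudetu].
/obobumebne/: /e/ is a mid vowel in word-final position, so it raises to [i]. → [obobumebni].
/efaxowekrofotwo/: /o/ is a mid vowel in word-final position, so it raises to [u]. → [efaxowekrofotwu].

letibjozni, avmevudetu, obobumebni, efaxowekrofotwu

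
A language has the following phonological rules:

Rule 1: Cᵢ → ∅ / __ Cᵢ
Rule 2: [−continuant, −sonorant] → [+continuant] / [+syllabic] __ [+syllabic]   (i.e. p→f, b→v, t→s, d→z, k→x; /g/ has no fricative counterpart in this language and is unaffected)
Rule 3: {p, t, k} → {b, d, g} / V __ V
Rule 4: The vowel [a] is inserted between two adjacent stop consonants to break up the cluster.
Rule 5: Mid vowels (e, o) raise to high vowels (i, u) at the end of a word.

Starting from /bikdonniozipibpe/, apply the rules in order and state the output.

bikadoniozifibapi

Rule 1 (degemination): /nn/ is a geminate; the first /n/ deletes. /bikdonniozipibpe/ → bikdoniozipibpe.
Rule 2 (intervocalic spirantization): /p/ is a stop between vowels /i/ and /i/, so it spirantizes to the fricative [f]. /bikdoniozipibpe/ → bikdoniozifibpe.
Rule 3 (intervocalic voicing): no segment meets the environment; /bikdoniozifibpe/ is unchanged.
Rule 4 (stop-cluster a-epenthesis): /k/ and /d/ form a stop–stop cluster, so [a] is inserted between them. /b/ and /p/ form a stop–stop cluster, so [a] is inserted between them. /bikdoniozifibpe/ → bikadoniozifibape.
Rule 5 (final vowel raising): /e/ is a mid vowel in word-final position, so it raises to [i]. /bikadoniozifibape/ → bikadoniozifibapi.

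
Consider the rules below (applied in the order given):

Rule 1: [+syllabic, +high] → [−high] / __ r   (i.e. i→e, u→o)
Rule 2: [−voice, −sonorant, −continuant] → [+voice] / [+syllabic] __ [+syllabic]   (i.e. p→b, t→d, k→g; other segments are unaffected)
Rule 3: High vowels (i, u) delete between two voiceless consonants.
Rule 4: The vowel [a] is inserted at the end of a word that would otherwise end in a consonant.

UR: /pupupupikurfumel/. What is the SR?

pubububigorfumela

Rule 1 (pre-rhotic lowering): /u/ is a high vowel immediately before /r/, so it lowers to [o]. /pupupupikurfumel/ → pupupupikorfumel.
Rule 2 (intervocalic voicing): /p/ is a voiceless stop between vowels /u/ and /u/, so it voices to [b]. /p/ is a voiceless stop between vowels /u/ and /u/, so it voices to [b]. /p/ is a voiceless stop between vowels /u/ and /i/, so it voices to [b]. /k/ is a voiceless stop between vowels /i/ and /o/, so it voices to [g]. /pupupupikorfumel/ → pubububigorfumel.
Rule 3 (high vowel syncope): no segment meets the environment; /pubububigorfumel/ is unchanged.
Rule 4 (final a-epenthesis): the form ends in the consonant /l/, so [a] is inserted word-finally. /pubububigorfumel/ → pubububigorfumela.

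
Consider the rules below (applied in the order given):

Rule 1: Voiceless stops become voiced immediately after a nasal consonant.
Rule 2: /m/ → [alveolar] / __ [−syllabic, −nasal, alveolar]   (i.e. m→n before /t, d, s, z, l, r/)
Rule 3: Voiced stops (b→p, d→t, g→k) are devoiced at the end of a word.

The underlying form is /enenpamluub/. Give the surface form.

Rule 1 (post-nasal voicing): /p/ is a voiceless stop immediately after the nasal /n/, so it voices to [b]. /enenpamluub/ → enenbamluub.
Rule 2 (nasal place assimilation): /m/ precedes the alveolar consonant /l/, so it assimilates in place to [n]. /enenbamluub/ → enenbanluub.
Rule 3 (final devoicing): /b/ is a voiced stop in word-final position, so it devoices to [p]. /enenbanluub/ → enenbanluup.

enenbanluup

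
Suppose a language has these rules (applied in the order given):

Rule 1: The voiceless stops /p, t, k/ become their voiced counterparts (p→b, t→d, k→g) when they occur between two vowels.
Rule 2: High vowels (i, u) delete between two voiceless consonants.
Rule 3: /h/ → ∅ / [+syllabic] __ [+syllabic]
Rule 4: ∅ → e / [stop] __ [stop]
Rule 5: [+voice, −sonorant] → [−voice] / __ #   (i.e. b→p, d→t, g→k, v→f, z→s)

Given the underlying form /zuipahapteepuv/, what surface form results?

zuibaapeteebuf

Rule 1 (intervocalic voicing): /p/ is a voiceless stop between vowels /i/ and /a/, so it voices to [b]. /p/ is a voiceless stop between vowels /e/ and /u/, so it voices to [b]. /zuipahapteepuv/ → zuibahapteebuv.
Rule 2 (high vowel syncope): no segment meets the environment; /zuibahapteebuv/ is unchanged.
Rule 3 (intervocalic h-deletion): /h/ occurs between vowels /a/ and /a/, so it deletes. /zuibahapteebuv/ → zuibaapteebuv.
Rule 4 (stop-cluster e-epenthesis): /p/ and /t/ form a stop–stop cluster, so [e] is inserted between them. /zuibaapteebuv/ → zuibaapeteebuv.
Rule 5 (final devoicing): /v/ is a voiced obstruent in word-final position, so it devoices to [f]. /zuibaapeteebuv/ → zuibaapeteebuf.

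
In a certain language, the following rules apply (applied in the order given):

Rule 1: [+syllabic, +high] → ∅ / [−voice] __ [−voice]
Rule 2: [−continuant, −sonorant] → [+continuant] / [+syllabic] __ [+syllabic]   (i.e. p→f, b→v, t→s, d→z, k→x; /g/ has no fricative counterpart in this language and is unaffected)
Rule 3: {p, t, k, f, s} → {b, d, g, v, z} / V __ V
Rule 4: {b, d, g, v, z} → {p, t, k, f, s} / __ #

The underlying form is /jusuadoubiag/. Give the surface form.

juzuazouviak

Rule 1 (high vowel syncope): no segment meets the environment; /jusuadoubiag/ is unchanged.
Rule 2 (intervocalic spirantization): /d/ is a stop between vowels /a/ and /o/, so it spirantizes to the fricative [z]. /b/ is a stop between vowels /u/ and /i/, so it spirantizes to the fricative [v]. /jusuadoubiag/ → jusuazouviag.
Rule 3 (intervocalic voicing): /s/ is a voiceless obstruent between vowels /u/ and /u/, so it voices to [z]. /jusuazouviag/ → juzuazouviag.
Rule 4 (final devoicing): /g/ is a voiced obstruent in word-final position, so it devoices to [k]. /juzuazouviag/ → juzuazouviak.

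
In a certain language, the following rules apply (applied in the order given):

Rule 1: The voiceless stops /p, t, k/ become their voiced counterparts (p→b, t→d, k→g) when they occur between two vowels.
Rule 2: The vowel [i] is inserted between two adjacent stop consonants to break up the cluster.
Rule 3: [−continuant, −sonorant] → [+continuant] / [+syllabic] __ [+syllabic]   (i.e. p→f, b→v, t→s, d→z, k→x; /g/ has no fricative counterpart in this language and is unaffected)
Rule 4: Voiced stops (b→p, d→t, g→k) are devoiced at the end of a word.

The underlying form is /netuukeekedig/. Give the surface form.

Rule 1 (intervocalic voicing): /t/ is a voiceless stop between vowels /e/ and /u/, so it voices to [d]. /k/ is a voiceless stop between vowels /u/ and /e/, so it voices to [g]. /k/ is a voiceless stop between vowels /e/ and /e/, so it voices to [g]. /netuukeekedig/ → neduugeegedig.
Rule 2 (stop-cluster i-epenthesis): no segment meets the environment; /neduugeegedig/ is unchanged.
Rule 3 (intervocalic spirantization): /d/ is a stop between vowels /e/ and /u/, so it spirantizes to the fricative [z]. /d/ is a stop between vowels /e/ and /i/, so it spirantizes to the fricative [z]. /neduugeegedig/ → nezuugeegezig.
Rule 4 (final devoicing): /g/ is a voiced stop in word-final position, so it devoices to [k]. /nezuugeegezig/ → nezuugeegezik.

nezuugeegezik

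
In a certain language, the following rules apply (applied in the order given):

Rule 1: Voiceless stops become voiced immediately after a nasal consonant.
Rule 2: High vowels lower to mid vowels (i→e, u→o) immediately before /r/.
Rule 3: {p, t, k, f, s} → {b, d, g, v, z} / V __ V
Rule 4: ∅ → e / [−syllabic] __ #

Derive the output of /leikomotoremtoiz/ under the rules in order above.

Rule 1 (post-nasal voicing): /t/ is a voiceless stop immediately after the nasal /m/, so it voices to [d]. /leikomotoremtoiz/ → leikomotoremdoiz.
Rule 2 (pre-rhotic lowering): no segment meets the environment; /leikomotoremdoiz/ is unchanged.
Rule 3 (intervocalic voicing): /k/ is a voiceless obstruent between vowels /i/ and /o/, so it voices to [g]. /t/ is a voiceless obstruent between vowels /o/ and /o/, so it voices to [d]. /leikomotoremdoiz/ → leigomodoremdoiz.
Rule 4 (final e-epenthesis): the form ends in the consonant /z/, so [e] is inserted word-finally. /leigomodoremdoiz/ → leigomodoremdoize.

leigomodoremdoize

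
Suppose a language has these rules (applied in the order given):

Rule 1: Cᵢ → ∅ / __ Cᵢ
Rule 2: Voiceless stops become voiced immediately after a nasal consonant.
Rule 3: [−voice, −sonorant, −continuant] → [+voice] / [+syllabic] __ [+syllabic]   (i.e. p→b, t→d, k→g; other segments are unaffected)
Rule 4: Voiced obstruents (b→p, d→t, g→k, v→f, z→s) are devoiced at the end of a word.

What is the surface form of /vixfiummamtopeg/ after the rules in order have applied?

Rule 1 (degemination): /mm/ is a geminate; the first /m/ deletes. /vixfiummamtopeg/ → vixfiumamtopeg.
Rule 2 (post-nasal voicing): /t/ is a voiceless stop immediately after the nasal /m/, so it voices to [d]. /vixfiumamtopeg/ → vixfiumamdopeg.
Rule 3 (intervocalic voicing): /p/ is a voiceless stop between vowels /o/ and /e/, so it voices to [b]. /vixfiumamdopeg/ → vixfiumamdobeg.
Rule 4 (final devoicing): /g/ is a voiced obstruent in word-final position, so it devoices to [k]. /vixfiumamdobeg/ → vixfiumamdobek.

vixfiumamdobek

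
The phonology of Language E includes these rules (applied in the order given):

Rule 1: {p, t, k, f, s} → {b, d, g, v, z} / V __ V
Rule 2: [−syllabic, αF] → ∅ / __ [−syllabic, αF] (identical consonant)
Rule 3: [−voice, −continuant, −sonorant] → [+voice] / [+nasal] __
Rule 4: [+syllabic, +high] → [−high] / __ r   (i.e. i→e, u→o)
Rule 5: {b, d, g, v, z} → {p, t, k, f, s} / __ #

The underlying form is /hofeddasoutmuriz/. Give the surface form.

hovedazoutmoris

Rule 1 (intervocalic voicing): /f/ is a voiceless obstruent between vowels /o/ and /e/, so it voices to [v]. /s/ is a voiceless obstruent between vowels /a/ and /o/, so it voices to [z]. /hofeddasoutmuriz/ → hoveddazoutmuriz.
Rule 2 (degemination): /dd/ is a geminate; the first /d/ deletes. /hoveddazoutmuriz/ → hovedazoutmuriz.
Rule 3 (post-nasal voicing): no segment meets the environment; /hovedazoutmuriz/ is unchanged.
Rule 4 (pre-rhotic lowering): /u/ is a high vowel immediately before /r/, so it lowers to [o]. /hovedazoutmuriz/ → hovedazoutmoriz.
Rule 5 (final devoicing): /z/ is a voiced obstruent in word-final position, so it devoices to [s]. /hovedazoutmoriz/ → hovedazoutmoris.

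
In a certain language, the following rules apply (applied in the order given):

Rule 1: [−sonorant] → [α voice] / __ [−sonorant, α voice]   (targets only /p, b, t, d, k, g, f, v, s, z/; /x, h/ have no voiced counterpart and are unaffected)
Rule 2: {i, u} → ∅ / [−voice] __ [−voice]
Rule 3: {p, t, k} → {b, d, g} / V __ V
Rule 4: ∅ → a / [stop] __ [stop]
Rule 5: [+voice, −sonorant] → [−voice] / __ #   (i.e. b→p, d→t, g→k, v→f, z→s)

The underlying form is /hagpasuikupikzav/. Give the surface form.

Rule 1 (regressive voicing assimilation): /g/ precedes the voiceless obstruent /p/, so it devoices to [k] by assimilation. /k/ precedes the voiced obstruent /z/, so it voices to [g] by assimilation. /hagpasuikupikzav/ → hakpasuikupigzav.
Rule 2 (high vowel syncope): /u/ is a high vowel flanked by voiceless consonants /k/ and /p/, so it deletes. /hakpasuikupigzav/ → hakpasuikpigzav.
Rule 3 (intervocalic voicing): no segment meets the environment; /hakpasuikpigzav/ is unchanged.
Rule 4 (stop-cluster a-epenthesis): /k/ and /p/ form a stop–stop cluster, so [a] is inserted between them. /k/ and /p/ form a stop–stop cluster, so [a] is inserted between them. /hakpasuikpigzav/ → hakapasuikapigzav.
Rule 5 (final devoicing): /v/ is a voiced obstruent in word-final position, so it devoices to [f]. /hakapasuikapigzav/ → hakapasuikapigzaf.

hakapasuikapigzaf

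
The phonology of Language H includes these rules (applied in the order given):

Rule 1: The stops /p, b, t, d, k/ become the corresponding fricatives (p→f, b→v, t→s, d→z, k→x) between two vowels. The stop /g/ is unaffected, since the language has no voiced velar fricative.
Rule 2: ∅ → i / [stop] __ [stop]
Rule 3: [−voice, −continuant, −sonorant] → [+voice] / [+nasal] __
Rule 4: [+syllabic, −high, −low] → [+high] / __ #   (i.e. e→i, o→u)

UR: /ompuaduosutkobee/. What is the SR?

Rule 1 (intervocalic spirantization): /d/ is a stop between vowels /a/ and /u/, so it spirantizes to the fricative [z]. /b/ is a stop between vowels /o/ and /e/, so it spirantizes to the fricative [v]. /ompuaduosutkobee/ → ompuazuosutkovee.
Rule 2 (stop-cluster i-epenthesis): /t/ and /k/ form a stop–stop cluster, so [i] is inserted between them. /ompuazuosutkovee/ → ompuazuosutikovee.
Rule 3 (post-nasal voicing): /p/ is a voiceless stop immediately after the nasal /m/, so it voices to [b]. /ompuazuosutikovee/ → ombuazuosutikovee.
Rule 4 (final vowel raising): /e/ is a mid vowel in word-final position, so it raises to [i]. /ombuazuosutikovee/ → ombuazuosutikovei.

ombuazuosutikovei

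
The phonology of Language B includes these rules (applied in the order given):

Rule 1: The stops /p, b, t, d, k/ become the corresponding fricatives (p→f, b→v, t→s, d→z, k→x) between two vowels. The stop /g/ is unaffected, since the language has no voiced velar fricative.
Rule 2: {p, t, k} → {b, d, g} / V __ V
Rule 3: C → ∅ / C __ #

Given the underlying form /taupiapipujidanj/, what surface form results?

Rule 1 (intervocalic spirantization): /p/ is a stop between vowels /u/ and /i/, so it spirantizes to the fricative [f]. /p/ is a stop between vowels /a/ and /i/, so it spirantizes to the fricative [f]. /p/ is a stop between vowels /i/ and /u/, so it spirantizes to the fricative [f]. /d/ is a stop between vowels /i/ and /a/, so it spirantizes to the fricative [z]. /taupiapipujidanj/ → taufiafifujizanj.
Rule 2 (intervocalic voicing): no segment meets the environment; /taufiafifujizanj/ is unchanged.
Rule 3 (final cluster simplification): /j/ is the second consonant of a word-final cluster /nj/, so it deletes. /taufiafifujizanj/ → taufiafifujizan.

taufiafifujizan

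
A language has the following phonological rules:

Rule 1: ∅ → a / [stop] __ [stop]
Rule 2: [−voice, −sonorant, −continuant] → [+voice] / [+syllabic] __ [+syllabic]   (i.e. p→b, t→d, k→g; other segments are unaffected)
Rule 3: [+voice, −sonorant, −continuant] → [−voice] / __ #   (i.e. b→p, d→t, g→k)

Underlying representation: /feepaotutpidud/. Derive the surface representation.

feebaodudabidut

Rule 1 (stop-cluster a-epenthesis): /t/ and /p/ form a stop–stop cluster, so [a] is inserted between them. /feepaotutpidud/ → feepaotutapidud.
Rule 2 (intervocalic voicing): /p/ is a voiceless stop between vowels /e/ and /a/, so it voices to [b]. /t/ is a voiceless stop between vowels /o/ and /u/, so it voices to [d]. /t/ is a voiceless stop between vowels /u/ and /a/, so it voices to [d]. /p/ is a voiceless stop between vowels /a/ and /i/, so it voices to [b]. /feepaotutapidud/ → feebaodudabidud.
Rule 3 (final devoicing): /d/ is a voiced stop in word-final position, so it devoices to [t]. /feebaodudabidud/ → feebaodudabidut.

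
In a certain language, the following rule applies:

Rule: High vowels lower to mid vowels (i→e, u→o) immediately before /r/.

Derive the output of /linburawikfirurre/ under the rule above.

linborawikferorre

Scanning /linburawikfirurre/: /i/ at position 2 is not in the conditioning environment; /u/ is a high vowel immediately before /r/, so it lowers to [o]; /i/ at position 9 is not in the conditioning environment; /i/ is a high vowel immediately before /r/, so it lowers to [e]; /u/ is a high vowel immediately before /r/, so it lowers to [o].
Result: [linborawikferorre].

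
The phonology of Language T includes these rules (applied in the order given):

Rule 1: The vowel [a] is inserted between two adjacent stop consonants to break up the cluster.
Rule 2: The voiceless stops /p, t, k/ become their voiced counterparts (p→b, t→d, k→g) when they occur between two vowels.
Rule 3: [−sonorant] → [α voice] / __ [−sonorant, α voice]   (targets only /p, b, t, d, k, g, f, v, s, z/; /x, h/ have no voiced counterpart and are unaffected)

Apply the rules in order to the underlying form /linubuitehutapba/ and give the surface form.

linubuidehudababa

Rule 1 (stop-cluster a-epenthesis): /p/ and /b/ form a stop–stop cluster, so [a] is inserted between them. /linubuitehutapba/ → linubuitehutapaba.
Rule 2 (intervocalic voicing): /t/ is a voiceless stop between vowels /i/ and /e/, so it voices to [d]. /t/ is a voiceless stop between vowels /u/ and /a/, so it voices to [d]. /p/ is a voiceless stop between vowels /a/ and /a/, so it voices to [b]. /linubuitehutapaba/ → linubuidehudababa.
Rule 3 (regressive voicing assimilation): no segment meets the environment; /linubuidehudababa/ is unchanged.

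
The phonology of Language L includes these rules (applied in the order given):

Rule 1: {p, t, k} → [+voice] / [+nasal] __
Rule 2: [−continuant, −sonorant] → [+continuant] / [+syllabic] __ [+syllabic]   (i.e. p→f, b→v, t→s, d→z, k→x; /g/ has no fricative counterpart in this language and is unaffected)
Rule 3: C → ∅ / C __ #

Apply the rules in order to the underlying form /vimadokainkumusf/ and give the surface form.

Rule 1 (post-nasal voicing): /k/ is a voiceless stop immediately after the nasal /n/, so it voices to [g]. /vimadokainkumusf/ → vimadokaingumusf.
Rule 2 (intervocalic spirantization): /d/ is a stop between vowels /a/ and /o/, so it spirantizes to the fricative [z]. /k/ is a stop between vowels /o/ and /a/, so it spirantizes to the fricative [x]. /vimadokaingumusf/ → vimazoxaingumusf.
Rule 3 (final cluster simplification): /f/ is the second consonant of a word-final cluster /sf/, so it deletes. /vimazoxaingumusf/ → vimazoxaingumus.

vimazoxaingumus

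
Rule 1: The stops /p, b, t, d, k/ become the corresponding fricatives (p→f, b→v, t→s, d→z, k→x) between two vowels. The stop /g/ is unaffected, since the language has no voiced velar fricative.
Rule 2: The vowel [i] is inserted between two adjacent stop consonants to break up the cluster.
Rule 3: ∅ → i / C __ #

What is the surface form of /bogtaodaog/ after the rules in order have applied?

bogitaozaogi

Rule 1 (intervocalic spirantization): /d/ is a stop between vowels /o/ and /a/, so it spirantizes to the fricative [z]. /bogtaodaog/ → bogtaozaog.
Rule 2 (stop-cluster i-epenthesis): /g/ and /t/ form a stop–stop cluster, so [i] is inserted between them. /bogtaozaog/ → bogitaozaog.
Rule 3 (final i-epenthesis): the form ends in the consonant /g/, so [i] is inserted word-finally. /bogitaozaog/ → bogitaozaogi.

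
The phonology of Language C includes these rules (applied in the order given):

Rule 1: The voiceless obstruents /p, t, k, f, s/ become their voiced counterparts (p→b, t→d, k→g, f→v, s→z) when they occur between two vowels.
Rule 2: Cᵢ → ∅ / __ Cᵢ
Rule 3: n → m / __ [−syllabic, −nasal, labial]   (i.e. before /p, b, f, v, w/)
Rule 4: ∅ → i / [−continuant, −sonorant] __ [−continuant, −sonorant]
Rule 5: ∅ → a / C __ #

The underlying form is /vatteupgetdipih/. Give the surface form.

vateupigetidibiha

Rule 1 (intervocalic voicing): /p/ is a voiceless obstruent between vowels /i/ and /i/, so it voices to [b]. /vatteupgetdipih/ → vatteupgetdibih.
Rule 2 (degemination): /tt/ is a geminate; the first /t/ deletes. /vatteupgetdibih/ → vateupgetdibih.
Rule 3 (nasal place assimilation): no segment meets the environment; /vateupgetdibih/ is unchanged.
Rule 4 (stop-cluster i-epenthesis): /p/ and /g/ form a stop–stop cluster, so [i] is inserted between them. /t/ and /d/ form a stop–stop cluster, so [i] is inserted between them. /vateupgetdibih/ → vateupigetidibih.
Rule 5 (final a-epenthesis): the form ends in the consonant /h/, so [a] is inserted word-finally. /vateupigetidibih/ → vateupigetidibiha.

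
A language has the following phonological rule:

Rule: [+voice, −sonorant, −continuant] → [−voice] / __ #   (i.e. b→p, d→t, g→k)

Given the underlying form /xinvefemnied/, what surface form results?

/d/ is a voiced stop in word-final position, so it devoices to [t].
Surface form: [xinvefemniet].

xinvefemniet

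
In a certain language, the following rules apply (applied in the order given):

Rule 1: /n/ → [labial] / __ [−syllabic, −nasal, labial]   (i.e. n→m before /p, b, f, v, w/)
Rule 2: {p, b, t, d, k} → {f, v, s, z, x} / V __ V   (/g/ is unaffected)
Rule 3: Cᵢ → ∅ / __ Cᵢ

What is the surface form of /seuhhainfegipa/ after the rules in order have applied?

Rule 1 (nasal place assimilation): /n/ precedes the labial consonant /f/, so it assimilates in place to [m]. /seuhhainfegipa/ → seuhhaimfegipa.
Rule 2 (intervocalic spirantization): /p/ is a stop between vowels /i/ and /a/, so it spirantizes to the fricative [f]. /seuhhaimfegipa/ → seuhhaimfegifa.
Rule 3 (degemination): /hh/ is a geminate; the first /h/ deletes. /seuhhaimfegifa/ → seuhaimfegifa.

seuhaimfegifa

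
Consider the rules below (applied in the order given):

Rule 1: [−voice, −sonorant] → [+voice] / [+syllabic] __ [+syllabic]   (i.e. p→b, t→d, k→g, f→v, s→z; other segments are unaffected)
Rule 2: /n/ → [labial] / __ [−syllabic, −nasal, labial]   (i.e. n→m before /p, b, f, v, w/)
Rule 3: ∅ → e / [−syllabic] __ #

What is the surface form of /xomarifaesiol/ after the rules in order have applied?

xomarivaeziole

Rule 1 (intervocalic voicing): /f/ is a voiceless obstruent between vowels /i/ and /a/, so it voices to [v]. /s/ is a voiceless obstruent between vowels /e/ and /i/, so it voices to [z]. /xomarifaesiol/ → xomarivaeziol.
Rule 2 (nasal place assimilation): no segment meets the environment; /xomarivaeziol/ is unchanged.
Rule 3 (final e-epenthesis): the form ends in the consonant /l/, so [e] is inserted word-finally. /xomarivaeziol/ → xomarivaeziole.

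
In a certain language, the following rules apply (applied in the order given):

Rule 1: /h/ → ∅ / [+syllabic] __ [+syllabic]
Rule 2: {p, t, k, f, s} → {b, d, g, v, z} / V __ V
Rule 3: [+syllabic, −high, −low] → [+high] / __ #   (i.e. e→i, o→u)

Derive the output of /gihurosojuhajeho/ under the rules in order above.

Rule 1 (intervocalic h-deletion): /h/ occurs between vowels /i/ and /u/, so it deletes. /h/ occurs between vowels /u/ and /a/, so it deletes. /h/ occurs between vowels /e/ and /o/, so it deletes. /gihurosojuhajeho/ → giurosojuajeo.
Rule 2 (intervocalic voicing): /s/ is a voiceless obstruent between vowels /o/ and /o/, so it voices to [z]. /giurosojuajeo/ → giurozojuajeo.
Rule 3 (final vowel raising): /o/ is a mid vowel in word-final position, so it raises to [u]. /giurozojuajeo/ → giurozojuajeu.

giurozojuajeu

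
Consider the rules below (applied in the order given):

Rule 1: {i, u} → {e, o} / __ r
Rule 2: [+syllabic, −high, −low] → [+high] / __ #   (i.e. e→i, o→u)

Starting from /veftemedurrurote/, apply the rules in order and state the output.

Rule 1 (pre-rhotic lowering): /u/ is a high vowel immediately before /r/, so it lowers to [o]. /u/ is a high vowel immediately before /r/, so it lowers to [o]. /veftemedurrurote/ → veftemedorrorote.
Rule 2 (final vowel raising): /e/ is a mid vowel in word-final position, so it raises to [i]. /veftemedorrorote/ → veftemedorroroti.

veftemedorroroti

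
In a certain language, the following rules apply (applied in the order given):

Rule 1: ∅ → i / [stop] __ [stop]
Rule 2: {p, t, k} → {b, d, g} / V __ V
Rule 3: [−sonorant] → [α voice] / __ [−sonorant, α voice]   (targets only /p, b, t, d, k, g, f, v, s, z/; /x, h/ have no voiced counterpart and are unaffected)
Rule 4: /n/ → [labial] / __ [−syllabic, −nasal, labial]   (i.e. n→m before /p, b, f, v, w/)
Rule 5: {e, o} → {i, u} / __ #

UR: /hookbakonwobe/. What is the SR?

hoogibagomwobi

Rule 1 (stop-cluster i-epenthesis): /k/ and /b/ form a stop–stop cluster, so [i] is inserted between them. /hookbakonwobe/ → hookibakonwobe.
Rule 2 (intervocalic voicing): /k/ is a voiceless stop between vowels /o/ and /i/, so it voices to [g]. /k/ is a voiceless stop between vowels /a/ and /o/, so it voices to [g]. /hookibakonwobe/ → hoogibagonwobe.
Rule 3 (regressive voicing assimilation): no segment meets the environment; /hoogibagonwobe/ is unchanged.
Rule 4 (nasal place assimilation): /n/ precedes the labial consonant /w/, so it assimilates in place to [m]. /hoogibagonwobe/ → hoogibagomwobe.
Rule 5 (final vowel raising): /e/ is a mid vowel in word-final position, so it raises to [i]. /hoogibagomwobe/ → hoogibagomwobi.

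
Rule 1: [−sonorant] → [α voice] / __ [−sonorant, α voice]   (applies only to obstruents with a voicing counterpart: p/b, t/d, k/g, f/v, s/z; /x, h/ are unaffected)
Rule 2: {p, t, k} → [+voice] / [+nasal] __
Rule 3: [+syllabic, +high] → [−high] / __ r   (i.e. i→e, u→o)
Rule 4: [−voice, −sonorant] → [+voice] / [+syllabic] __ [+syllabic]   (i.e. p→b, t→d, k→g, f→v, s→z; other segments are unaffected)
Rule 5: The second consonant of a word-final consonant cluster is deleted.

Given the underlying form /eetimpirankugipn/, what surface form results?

Rule 1 (regressive voicing assimilation): no segment meets the environment; /eetimpirankugipn/ is unchanged.
Rule 2 (post-nasal voicing): /p/ is a voiceless stop immediately after the nasal /m/, so it voices to [b]. /k/ is a voiceless stop immediately after the nasal /n/, so it voices to [g]. /eetimpirankugipn/ → eetimbirangugipn.
Rule 3 (pre-rhotic lowering): /i/ is a high vowel immediately before /r/, so it lowers to [e]. /eetimbirangugipn/ → eetimberangugipn.
Rule 4 (intervocalic voicing): /t/ is a voiceless obstruent between vowels /e/ and /i/, so it voices to [d]. /eetimberangugipn/ → eedimberangugipn.
Rule 5 (final cluster simplification): /n/ is the second consonant of a word-final cluster /pn/, so it deletes. /eedimberangugipn/ → eedimberangugip.

eedimberangugip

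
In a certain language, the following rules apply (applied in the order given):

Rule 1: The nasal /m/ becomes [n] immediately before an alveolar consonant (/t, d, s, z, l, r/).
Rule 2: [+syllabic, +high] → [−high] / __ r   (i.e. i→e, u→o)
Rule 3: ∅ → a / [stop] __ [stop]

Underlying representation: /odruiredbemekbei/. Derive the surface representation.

Rule 1 (nasal place assimilation): no segment meets the environment; /odruiredbemekbei/ is unchanged.
Rule 2 (pre-rhotic lowering): /i/ is a high vowel immediately before /r/, so it lowers to [e]. /odruiredbemekbei/ → odrueredbemekbei.
Rule 3 (stop-cluster a-epenthesis): /d/ and /b/ form a stop–stop cluster, so [a] is inserted between them. /k/ and /b/ form a stop–stop cluster, so [a] is inserted between them. /odrueredbemekbei/ → odrueredabemekabei.

odrueredabemekabei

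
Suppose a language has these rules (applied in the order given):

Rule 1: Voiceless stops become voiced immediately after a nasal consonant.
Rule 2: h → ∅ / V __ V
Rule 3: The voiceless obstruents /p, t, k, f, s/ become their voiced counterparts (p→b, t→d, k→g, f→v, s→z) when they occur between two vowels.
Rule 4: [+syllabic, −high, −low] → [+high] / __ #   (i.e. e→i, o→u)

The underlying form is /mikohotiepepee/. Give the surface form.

Rule 1 (post-nasal voicing): no segment meets the environment; /mikohotiepepee/ is unchanged.
Rule 2 (intervocalic h-deletion): /h/ occurs between vowels /o/ and /o/, so it deletes. /mikohotiepepee/ → mikootiepepee.
Rule 3 (intervocalic voicing): /k/ is a voiceless obstruent between vowels /i/ and /o/, so it voices to [g]. /t/ is a voiceless obstruent between vowels /o/ and /i/, so it voices to [d]. /p/ is a voiceless obstruent between vowels /e/ and /e/, so it voices to [b]. /p/ is a voiceless obstruent between vowels /e/ and /e/, so it voices to [b]. /mikootiepepee/ → migoodiebebee.
Rule 4 (final vowel raising): /e/ is a mid vowel in word-final position, so it raises to [i]. /migoodiebebee/ → migoodiebebei.

migoodiebebei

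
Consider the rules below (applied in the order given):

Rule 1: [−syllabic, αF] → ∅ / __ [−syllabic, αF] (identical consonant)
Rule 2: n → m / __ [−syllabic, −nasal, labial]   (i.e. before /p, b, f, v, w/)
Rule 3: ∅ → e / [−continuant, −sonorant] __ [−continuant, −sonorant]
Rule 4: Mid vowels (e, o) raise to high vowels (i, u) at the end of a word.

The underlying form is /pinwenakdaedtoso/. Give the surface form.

pimwenakedaedetosu

Rule 1 (degemination): no segment meets the environment; /pinwenakdaedtoso/ is unchanged.
Rule 2 (nasal place assimilation): /n/ precedes the labial consonant /w/, so it assimilates in place to [m]. /pinwenakdaedtoso/ → pimwenakdaedtoso.
Rule 3 (stop-cluster e-epenthesis): /k/ and /d/ form a stop–stop cluster, so [e] is inserted between them. /d/ and /t/ form a stop–stop cluster, so [e] is inserted between them. /pimwenakdaedtoso/ → pimwenakedaedetoso.
Rule 4 (final vowel raising): /o/ is a mid vowel in word-final position, so it raises to [u]. /pimwenakedaedetoso/ → pimwenakedaedetosu.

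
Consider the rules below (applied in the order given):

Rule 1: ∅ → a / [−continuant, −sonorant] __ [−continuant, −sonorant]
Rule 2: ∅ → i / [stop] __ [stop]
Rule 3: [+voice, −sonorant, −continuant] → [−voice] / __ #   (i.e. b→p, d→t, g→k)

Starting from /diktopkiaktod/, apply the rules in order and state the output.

Rule 1 (stop-cluster a-epenthesis): /k/ and /t/ form a stop–stop cluster, so [a] is inserted between them. /p/ and /k/ form a stop–stop cluster, so [a] is inserted between them. /k/ and /t/ form a stop–stop cluster, so [a] is inserted between them. /diktopkiaktod/ → dikatopakiakatod.
Rule 2 (stop-cluster i-epenthesis): no segment meets the environment; /dikatopakiakatod/ is unchanged.
Rule 3 (final devoicing): /d/ is a voiced stop in word-final position, so it devoices to [t]. /dikatopakiakatod/ → dikatopakiakatot.

dikatopakiakatot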